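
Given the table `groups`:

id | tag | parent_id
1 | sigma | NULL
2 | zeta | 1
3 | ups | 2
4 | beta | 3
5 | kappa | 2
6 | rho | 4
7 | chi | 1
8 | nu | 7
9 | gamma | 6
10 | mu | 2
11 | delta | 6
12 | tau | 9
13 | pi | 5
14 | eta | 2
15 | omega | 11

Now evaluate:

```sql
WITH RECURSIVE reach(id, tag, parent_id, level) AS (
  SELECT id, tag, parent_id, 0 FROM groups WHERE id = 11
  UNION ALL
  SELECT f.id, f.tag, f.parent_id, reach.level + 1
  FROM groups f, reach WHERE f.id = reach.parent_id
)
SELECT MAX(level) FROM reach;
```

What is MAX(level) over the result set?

5

Base: id=11 (delta), parent_id=6, level 0.
Iteration 1: join on id=6 -> rho (id 6, parent_id=4, level 1).
Iteration 2: join on id=4 -> beta (id 4, parent_id=3, level 2).
Iteration 3: join on id=3 -> ups (id 3, parent_id=2, level 3).
Iteration 4: join on id=2 -> zeta (id 2, parent_id=1, level 4).
Iteration 5: join on id=1 -> sigma (id 1, parent_id=NULL, level 5).
Iteration 6: parent_id is NULL; no match; recursion stops.
level values: 0, 1, 2, 3, 4, 5; the maximum is 5.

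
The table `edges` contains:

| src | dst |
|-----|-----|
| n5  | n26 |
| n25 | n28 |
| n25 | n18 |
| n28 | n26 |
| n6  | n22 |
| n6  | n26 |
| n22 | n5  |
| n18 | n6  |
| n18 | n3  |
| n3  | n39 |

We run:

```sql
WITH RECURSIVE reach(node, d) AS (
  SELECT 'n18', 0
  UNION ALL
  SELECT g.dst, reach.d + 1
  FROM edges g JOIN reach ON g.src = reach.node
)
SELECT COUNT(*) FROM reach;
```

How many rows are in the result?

8

Base: (n18, d=0).
Iteration 1: edges from {n18} -> (n3, d=1), (n6, d=1).
Iteration 2: edges from {n3,n6} -> (n22, d=2), (n26, d=2), (n39, d=2).
Iteration 3: edges from {n22,n26,n39} -> (n5, d=3).
Iteration 4: edges from {n5} -> (n26, d=4).
Iteration 5: no outgoing edges from {n26}; recursion stops.
Total rows emitted: 8.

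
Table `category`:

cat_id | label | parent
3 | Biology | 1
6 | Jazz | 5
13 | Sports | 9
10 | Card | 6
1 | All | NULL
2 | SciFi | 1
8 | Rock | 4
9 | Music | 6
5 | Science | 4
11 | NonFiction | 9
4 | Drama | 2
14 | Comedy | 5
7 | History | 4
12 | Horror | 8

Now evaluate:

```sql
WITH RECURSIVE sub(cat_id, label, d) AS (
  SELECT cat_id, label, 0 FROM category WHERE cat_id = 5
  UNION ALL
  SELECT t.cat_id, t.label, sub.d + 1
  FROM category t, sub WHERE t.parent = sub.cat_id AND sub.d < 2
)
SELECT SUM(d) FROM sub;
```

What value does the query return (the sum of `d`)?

Base: cat_id=5 (Science) at d 0.
Iteration 1: rows with parent in {5} -> Jazz (id 6, d 1), Comedy (id 14, d 1).
Iteration 2: rows with parent in {6,14} -> Music (id 9, d 2), Card (id 10, d 2).
Iteration 3: d < 2 fails for all current rows; recursion stops.
SUM(d) = 0 + 1 + 1 + 2 + 2 = 6.

6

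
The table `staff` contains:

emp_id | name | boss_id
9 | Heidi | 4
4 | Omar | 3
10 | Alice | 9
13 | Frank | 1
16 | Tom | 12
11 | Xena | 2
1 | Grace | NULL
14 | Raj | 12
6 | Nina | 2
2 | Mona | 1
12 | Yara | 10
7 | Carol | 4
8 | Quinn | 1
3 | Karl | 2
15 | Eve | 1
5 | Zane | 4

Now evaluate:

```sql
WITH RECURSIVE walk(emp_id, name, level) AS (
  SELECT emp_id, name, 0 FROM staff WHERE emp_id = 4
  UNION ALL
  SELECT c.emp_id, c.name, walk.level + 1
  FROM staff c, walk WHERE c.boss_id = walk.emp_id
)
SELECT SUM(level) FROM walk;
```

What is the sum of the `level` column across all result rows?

Base: emp_id=4 (Omar) at level 0.
Iteration 1: rows with boss_id in {4} -> Zane (id 5, level 1), Carol (id 7, level 1), Heidi (id 9, level 1).
Iteration 2: rows with boss_id in {5,7,9} -> Alice (id 10, level 2).
Iteration 3: rows with boss_id in {10} -> Yara (id 12, level 3).
Iteration 4: rows with boss_id in {12} -> Raj (id 14, level 4), Tom (id 16, level 4).
Iteration 5: no rows with boss_id in {14,16}; recursion stops.
SUM(level) = 0 + 1 + 1 + 1 + 2 + 3 + 4 + 4 = 16.

16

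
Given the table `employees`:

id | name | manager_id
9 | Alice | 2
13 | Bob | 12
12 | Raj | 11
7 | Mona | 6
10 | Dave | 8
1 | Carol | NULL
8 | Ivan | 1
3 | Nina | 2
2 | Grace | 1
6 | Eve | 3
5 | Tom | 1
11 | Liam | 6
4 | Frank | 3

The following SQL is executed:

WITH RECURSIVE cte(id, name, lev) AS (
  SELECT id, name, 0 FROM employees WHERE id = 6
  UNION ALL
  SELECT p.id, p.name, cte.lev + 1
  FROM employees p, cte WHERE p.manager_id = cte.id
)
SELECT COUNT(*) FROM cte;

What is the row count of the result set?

5

Base: id=6 (Eve) at lev 0.
Iteration 1: rows with manager_id in {6} -> Mona (id 7, lev 1), Liam (id 11, lev 1).
Iteration 2: rows with manager_id in {7,11} -> Raj (id 12, lev 2).
Iteration 3: rows with manager_id in {12} -> Bob (id 13, lev 3).
Iteration 4: no rows with manager_id in {13}; recursion stops.
Total rows emitted: 5.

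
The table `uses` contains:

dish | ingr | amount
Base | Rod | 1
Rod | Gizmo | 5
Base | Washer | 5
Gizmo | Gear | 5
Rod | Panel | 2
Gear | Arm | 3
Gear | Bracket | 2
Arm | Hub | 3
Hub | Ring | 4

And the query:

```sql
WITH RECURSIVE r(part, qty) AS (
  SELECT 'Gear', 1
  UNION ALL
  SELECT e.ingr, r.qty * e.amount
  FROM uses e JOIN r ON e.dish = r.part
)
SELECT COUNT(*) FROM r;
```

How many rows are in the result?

5

Base: (Gear, qty=1).
Iteration 1: components of {Gear} -> Arm = 1*3 = 3, Bracket = 1*2 = 2.
Iteration 2: components of {Arm,Bracket} -> Hub = 3*3 = 9.
Iteration 3: components of {Hub} -> Ring = 9*4 = 36.
Iteration 4: no further components; recursion stops.
Total rows emitted: 5.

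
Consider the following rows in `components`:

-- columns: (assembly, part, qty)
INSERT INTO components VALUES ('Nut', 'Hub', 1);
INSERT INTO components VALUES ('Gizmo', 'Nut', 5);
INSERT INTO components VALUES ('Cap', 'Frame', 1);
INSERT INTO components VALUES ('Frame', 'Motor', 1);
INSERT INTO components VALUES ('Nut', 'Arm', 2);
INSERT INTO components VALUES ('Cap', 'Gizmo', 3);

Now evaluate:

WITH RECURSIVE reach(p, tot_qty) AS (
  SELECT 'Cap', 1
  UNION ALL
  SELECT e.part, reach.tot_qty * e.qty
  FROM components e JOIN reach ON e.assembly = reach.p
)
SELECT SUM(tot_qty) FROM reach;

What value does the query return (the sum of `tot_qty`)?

66

Base: (Cap, tot_qty=1).
Iteration 1: components of {Cap} -> Frame = 1*1 = 1, Gizmo = 1*3 = 3.
Iteration 2: components of {Frame,Gizmo} -> Motor = 1*1 = 1, Nut = 3*5 = 15.
Iteration 3: components of {Motor,Nut} -> Arm = 15*2 = 30, Hub = 15*1 = 15.
Iteration 4: no further components; recursion stops.
SUM(tot_qty) = 1 + 3 + 1 + 15 + 1 + 15 + 30 = 66.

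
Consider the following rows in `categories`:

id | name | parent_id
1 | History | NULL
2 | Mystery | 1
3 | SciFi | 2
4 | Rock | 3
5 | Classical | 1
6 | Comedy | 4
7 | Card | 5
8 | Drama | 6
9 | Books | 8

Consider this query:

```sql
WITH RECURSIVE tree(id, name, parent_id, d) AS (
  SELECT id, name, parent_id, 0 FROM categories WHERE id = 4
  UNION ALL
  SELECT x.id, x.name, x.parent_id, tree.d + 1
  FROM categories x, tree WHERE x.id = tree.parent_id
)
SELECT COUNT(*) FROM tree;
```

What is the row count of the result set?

Base: id=4 (Rock), parent_id=3, d 0.
Iteration 1: join on id=3 -> SciFi (id 3, parent_id=2, d 1).
Iteration 2: join on id=2 -> Mystery (id 2, parent_id=1, d 2).
Iteration 3: join on id=1 -> History (id 1, parent_id=NULL, d 3).
Iteration 4: parent_id is NULL; no match; recursion stops.
Total rows emitted: 4.

4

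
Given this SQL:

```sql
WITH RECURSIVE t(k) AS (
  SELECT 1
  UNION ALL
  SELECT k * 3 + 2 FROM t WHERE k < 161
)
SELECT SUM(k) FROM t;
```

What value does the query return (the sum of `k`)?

237

Base: k=1.
Iteration 1: 1 < 161 holds -> k = 1 * 3 + 2 = 5.
Iteration 2: 5 < 161 holds -> k = 5 * 3 + 2 = 17.
Iteration 3: 17 < 161 holds -> k = 17 * 3 + 2 = 53.
Iteration 4: 53 < 161 holds -> k = 53 * 3 + 2 = 161.
Iteration 5: 161 < 161 fails; recursion stops.
SUM(k) = 1 + 5 + 17 + 53 + 161 = 237.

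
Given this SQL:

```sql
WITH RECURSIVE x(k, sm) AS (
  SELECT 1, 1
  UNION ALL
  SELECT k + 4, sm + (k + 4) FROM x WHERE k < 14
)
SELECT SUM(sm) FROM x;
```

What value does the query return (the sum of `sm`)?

95

Base: k=1, sm=1.
Iteration 1: 1 < 14 holds -> k = 1 + 4 = 5, sm = 1 + 5 = 6.
Iteration 2: 5 < 14 holds -> k = 5 + 4 = 9, sm = 6 + 9 = 15.
Iteration 3: 9 < 14 holds -> k = 9 + 4 = 13, sm = 15 + 13 = 28.
Iteration 4: 13 < 14 holds -> k = 13 + 4 = 17, sm = 28 + 17 = 45.
Iteration 5: 17 < 14 fails; recursion stops.
SUM(sm) = 1 + 6 + 15 + 28 + 45 = 95.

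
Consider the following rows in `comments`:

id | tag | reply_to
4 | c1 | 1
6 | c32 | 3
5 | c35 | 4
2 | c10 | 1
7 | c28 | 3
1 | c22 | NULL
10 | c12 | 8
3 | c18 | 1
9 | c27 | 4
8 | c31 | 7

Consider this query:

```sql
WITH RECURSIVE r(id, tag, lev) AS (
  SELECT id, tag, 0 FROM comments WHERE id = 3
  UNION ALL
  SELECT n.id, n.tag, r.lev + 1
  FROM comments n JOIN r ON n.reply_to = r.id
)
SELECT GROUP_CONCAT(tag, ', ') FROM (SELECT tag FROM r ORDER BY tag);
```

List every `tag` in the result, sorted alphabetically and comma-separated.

c12, c18, c28, c31, c32

Base: id=3 (c18) at lev 0.
Iteration 1: rows with reply_to in {3} -> c32 (id 6, lev 1), c28 (id 7, lev 1).
Iteration 2: rows with reply_to in {6,7} -> c31 (id 8, lev 2).
Iteration 3: rows with reply_to in {8} -> c12 (id 10, lev 3).
Iteration 4: no rows with reply_to in {10}; recursion stops.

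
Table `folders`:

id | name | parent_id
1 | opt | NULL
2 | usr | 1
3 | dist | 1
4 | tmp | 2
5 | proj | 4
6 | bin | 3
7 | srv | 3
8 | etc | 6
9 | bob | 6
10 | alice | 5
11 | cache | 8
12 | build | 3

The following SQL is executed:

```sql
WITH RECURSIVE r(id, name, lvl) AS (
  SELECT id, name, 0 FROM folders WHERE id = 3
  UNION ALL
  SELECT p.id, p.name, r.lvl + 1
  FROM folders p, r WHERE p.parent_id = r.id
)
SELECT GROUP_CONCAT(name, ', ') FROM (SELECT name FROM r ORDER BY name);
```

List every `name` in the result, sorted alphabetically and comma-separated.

Base: id=3 (dist) at lvl 0.
Iteration 1: rows with parent_id in {3} -> bin (id 6, lvl 1), srv (id 7, lvl 1), build (id 12, lvl 1).
Iteration 2: rows with parent_id in {6,7,12} -> etc (id 8, lvl 2), bob (id 9, lvl 2).
Iteration 3: rows with parent_id in {8,9} -> cache (id 11, lvl 3).
Iteration 4: no rows with parent_id in {11}; recursion stops.

bin, bob, build, cache, dist, etc, srv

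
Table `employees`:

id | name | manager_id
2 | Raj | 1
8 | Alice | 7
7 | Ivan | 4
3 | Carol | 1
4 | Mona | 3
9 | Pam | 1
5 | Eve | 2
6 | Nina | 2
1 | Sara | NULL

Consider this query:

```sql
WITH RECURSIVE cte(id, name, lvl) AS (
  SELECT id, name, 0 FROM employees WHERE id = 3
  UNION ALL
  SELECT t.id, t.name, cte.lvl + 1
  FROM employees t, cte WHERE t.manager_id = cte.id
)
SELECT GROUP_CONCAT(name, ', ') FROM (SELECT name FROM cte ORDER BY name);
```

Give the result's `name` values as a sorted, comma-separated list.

Base: id=3 (Carol) at lvl 0.
Iteration 1: rows with manager_id in {3} -> Mona (id 4, lvl 1).
Iteration 2: rows with manager_id in {4} -> Ivan (id 7, lvl 2).
Iteration 3: rows with manager_id in {7} -> Alice (id 8, lvl 3).
Iteration 4: no rows with manager_id in {8}; recursion stops.

Alice, Carol, Ivan, Mona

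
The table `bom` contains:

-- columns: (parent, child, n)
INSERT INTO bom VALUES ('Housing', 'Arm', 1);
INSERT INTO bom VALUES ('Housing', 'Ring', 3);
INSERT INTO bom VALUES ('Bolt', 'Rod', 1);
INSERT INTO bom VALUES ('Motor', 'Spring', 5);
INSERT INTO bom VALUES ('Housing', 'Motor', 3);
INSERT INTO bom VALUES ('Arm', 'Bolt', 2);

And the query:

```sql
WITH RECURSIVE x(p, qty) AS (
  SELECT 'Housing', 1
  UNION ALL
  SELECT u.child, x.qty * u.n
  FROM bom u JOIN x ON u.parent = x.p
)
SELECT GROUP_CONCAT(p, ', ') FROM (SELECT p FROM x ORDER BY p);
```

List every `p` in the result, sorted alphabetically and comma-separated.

Arm, Bolt, Housing, Motor, Ring, Rod, Spring

Base: (Housing, qty=1).
Iteration 1: components of {Housing} -> Arm = 1*1 = 1, Motor = 1*3 = 3, Ring = 1*3 = 3.
Iteration 2: components of {Arm,Motor,Ring} -> Bolt = 1*2 = 2, Spring = 3*5 = 15.
Iteration 3: components of {Bolt,Spring} -> Rod = 2*1 = 2.
Iteration 4: no further components; recursion stops.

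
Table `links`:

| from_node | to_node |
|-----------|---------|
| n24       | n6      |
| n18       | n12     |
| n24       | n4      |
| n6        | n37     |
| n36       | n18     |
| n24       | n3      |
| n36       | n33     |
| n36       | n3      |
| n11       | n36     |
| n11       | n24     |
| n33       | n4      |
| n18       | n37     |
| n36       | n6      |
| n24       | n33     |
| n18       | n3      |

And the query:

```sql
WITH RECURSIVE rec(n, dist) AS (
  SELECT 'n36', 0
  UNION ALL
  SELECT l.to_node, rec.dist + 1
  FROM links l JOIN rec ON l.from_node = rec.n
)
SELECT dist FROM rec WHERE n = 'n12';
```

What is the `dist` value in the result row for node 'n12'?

Base: (n36, dist=0).
Iteration 1: edges from {n36} -> (n18, dist=1), (n3, dist=1), (n33, dist=1), (n6, dist=1).
Iteration 2: edges from {n18,n3,n33,n6} -> (n12, dist=2), (n3, dist=2), (n37, dist=2) x2, (n4, dist=2). [UNION ALL keeps all 5 new rows, including repeats]
Iteration 3: no outgoing edges from {n12,n3,n37,n4}; recursion stops.

2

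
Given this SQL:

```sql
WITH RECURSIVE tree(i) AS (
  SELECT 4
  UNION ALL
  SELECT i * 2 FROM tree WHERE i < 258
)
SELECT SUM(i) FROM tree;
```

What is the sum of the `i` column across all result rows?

1020

Base: i=4.
Iteration 1: 4 < 258 holds -> i = 4 * 2 = 8.
Iteration 2: 8 < 258 holds -> i = 8 * 2 = 16.
Iteration 3: 16 < 258 holds -> i = 16 * 2 = 32.
Iteration 4: 32 < 258 holds -> i = 32 * 2 = 64.
Iteration 5: 64 < 258 holds -> i = 64 * 2 = 128.
Iteration 6: 128 < 258 holds -> i = 128 * 2 = 256.
Iteration 7: 256 < 258 holds -> i = 256 * 2 = 512.
Iteration 8: 512 < 258 fails; recursion stops.
SUM(i) = 4 + 8 + 16 + 32 + 64 + 128 + 256 + 512 = 1020.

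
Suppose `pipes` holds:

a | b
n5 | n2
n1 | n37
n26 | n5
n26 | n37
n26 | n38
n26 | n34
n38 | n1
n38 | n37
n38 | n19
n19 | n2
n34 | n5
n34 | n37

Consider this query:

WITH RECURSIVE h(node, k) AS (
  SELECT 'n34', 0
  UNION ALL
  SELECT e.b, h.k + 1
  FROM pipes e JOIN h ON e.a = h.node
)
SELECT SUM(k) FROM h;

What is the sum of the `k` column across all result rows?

4

Base: (n34, k=0).
Iteration 1: edges from {n34} -> (n37, k=1), (n5, k=1).
Iteration 2: edges from {n37,n5} -> (n2, k=2).
Iteration 3: no outgoing edges from {n2}; recursion stops.
SUM(k) = 0 + 1 + 1 + 2 = 4.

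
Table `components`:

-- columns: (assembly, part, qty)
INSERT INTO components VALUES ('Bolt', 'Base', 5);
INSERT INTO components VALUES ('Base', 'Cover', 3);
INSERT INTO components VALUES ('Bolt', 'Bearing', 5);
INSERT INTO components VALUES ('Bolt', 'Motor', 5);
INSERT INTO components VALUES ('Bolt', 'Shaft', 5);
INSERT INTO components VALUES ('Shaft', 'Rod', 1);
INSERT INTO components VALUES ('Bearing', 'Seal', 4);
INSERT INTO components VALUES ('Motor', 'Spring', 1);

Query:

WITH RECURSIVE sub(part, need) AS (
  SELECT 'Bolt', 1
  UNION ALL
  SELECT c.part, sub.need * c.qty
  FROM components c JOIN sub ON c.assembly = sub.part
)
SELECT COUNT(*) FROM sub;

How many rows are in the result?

Base: (Bolt, need=1).
Iteration 1: components of {Bolt} -> Base = 1*5 = 5, Bearing = 1*5 = 5, Motor = 1*5 = 5, Shaft = 1*5 = 5.
Iteration 2: components of {Base,Bearing,Motor,Shaft} -> Cover = 5*3 = 15, Rod = 5*1 = 5, Seal = 5*4 = 20, Spring = 5*1 = 5.
Iteration 3: no further components; recursion stops.
Total rows emitted: 9.

9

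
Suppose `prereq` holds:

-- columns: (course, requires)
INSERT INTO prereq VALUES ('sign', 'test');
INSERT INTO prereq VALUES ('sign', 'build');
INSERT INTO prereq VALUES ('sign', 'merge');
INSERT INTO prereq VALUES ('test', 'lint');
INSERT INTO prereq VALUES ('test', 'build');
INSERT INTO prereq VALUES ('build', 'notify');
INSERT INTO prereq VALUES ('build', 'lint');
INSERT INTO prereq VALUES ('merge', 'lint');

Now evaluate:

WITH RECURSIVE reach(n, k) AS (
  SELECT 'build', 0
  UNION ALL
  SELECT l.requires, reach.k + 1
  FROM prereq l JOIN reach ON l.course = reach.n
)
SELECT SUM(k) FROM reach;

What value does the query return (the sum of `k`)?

Base: (build, k=0).
Iteration 1: edges from {build} -> (lint, k=1), (notify, k=1).
Iteration 2: no outgoing edges from {lint,notify}; recursion stops.
SUM(k) = 0 + 1 + 1 = 2.

2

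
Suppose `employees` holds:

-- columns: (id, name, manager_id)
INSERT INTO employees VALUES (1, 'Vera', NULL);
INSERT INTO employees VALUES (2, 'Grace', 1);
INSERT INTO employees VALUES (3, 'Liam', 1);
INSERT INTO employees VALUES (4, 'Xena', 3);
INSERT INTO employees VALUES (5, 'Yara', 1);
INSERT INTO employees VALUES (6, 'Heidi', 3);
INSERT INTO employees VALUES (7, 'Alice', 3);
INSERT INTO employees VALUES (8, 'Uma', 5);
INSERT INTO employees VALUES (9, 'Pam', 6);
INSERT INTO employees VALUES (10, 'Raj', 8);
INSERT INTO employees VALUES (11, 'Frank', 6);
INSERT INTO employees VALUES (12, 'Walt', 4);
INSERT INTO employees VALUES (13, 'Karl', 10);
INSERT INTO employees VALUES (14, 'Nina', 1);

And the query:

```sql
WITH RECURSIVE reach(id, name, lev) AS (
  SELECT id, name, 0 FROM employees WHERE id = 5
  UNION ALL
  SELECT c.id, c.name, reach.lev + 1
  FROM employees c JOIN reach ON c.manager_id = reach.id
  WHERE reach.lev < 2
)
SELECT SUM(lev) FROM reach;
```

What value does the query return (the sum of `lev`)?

3

Base: id=5 (Yara) at lev 0.
Iteration 1: rows with manager_id in {5} -> Uma (id 8, lev 1).
Iteration 2: rows with manager_id in {8} -> Raj (id 10, lev 2).
Iteration 3: lev < 2 fails for all current rows; recursion stops.
SUM(lev) = 0 + 1 + 2 = 3.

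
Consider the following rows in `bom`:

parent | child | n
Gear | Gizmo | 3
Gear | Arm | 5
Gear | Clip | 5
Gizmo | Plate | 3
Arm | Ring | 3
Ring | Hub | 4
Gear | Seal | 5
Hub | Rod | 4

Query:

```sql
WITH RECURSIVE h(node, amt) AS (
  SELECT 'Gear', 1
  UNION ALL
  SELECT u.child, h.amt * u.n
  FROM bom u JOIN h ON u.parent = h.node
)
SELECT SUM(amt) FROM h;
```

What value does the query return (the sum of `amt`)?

343

Base: (Gear, amt=1).
Iteration 1: components of {Gear} -> Arm = 1*5 = 5, Clip = 1*5 = 5, Gizmo = 1*3 = 3, Seal = 1*5 = 5.
Iteration 2: components of {Arm,Clip,Gizmo,Seal} -> Plate = 3*3 = 9, Ring = 5*3 = 15.
Iteration 3: components of {Plate,Ring} -> Hub = 15*4 = 60.
Iteration 4: components of {Hub} -> Rod = 60*4 = 240.
Iteration 5: no further components; recursion stops.
SUM(amt) = 1 + 3 + 5 + 5 + 5 + 9 + 15 + 60 + 240 = 343.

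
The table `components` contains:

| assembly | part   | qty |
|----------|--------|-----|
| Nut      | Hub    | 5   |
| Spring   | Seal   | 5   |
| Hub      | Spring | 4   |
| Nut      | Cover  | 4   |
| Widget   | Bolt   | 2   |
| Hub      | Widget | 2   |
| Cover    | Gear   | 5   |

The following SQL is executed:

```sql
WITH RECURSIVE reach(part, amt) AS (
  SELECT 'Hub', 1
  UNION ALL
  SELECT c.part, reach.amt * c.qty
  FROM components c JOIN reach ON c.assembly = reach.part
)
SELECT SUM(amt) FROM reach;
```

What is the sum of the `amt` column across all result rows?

Base: (Hub, amt=1).
Iteration 1: components of {Hub} -> Spring = 1*4 = 4, Widget = 1*2 = 2.
Iteration 2: components of {Spring,Widget} -> Bolt = 2*2 = 4, Seal = 4*5 = 20.
Iteration 3: no further components; recursion stops.
SUM(amt) = 1 + 2 + 4 + 4 + 20 = 31.

31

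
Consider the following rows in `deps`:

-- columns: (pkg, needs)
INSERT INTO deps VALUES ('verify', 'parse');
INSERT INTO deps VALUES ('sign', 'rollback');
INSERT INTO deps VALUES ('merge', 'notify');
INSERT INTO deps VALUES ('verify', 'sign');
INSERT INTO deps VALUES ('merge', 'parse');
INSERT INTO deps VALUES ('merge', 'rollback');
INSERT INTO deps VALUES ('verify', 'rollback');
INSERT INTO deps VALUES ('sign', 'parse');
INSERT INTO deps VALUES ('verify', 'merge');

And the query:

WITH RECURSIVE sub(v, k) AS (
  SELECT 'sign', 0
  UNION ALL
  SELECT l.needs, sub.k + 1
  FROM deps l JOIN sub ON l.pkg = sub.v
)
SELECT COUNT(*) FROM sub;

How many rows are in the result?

Base: (sign, k=0).
Iteration 1: edges from {sign} -> (parse, k=1), (rollback, k=1).
Iteration 2: no outgoing edges from {parse,rollback}; recursion stops.
Total rows emitted: 3.

3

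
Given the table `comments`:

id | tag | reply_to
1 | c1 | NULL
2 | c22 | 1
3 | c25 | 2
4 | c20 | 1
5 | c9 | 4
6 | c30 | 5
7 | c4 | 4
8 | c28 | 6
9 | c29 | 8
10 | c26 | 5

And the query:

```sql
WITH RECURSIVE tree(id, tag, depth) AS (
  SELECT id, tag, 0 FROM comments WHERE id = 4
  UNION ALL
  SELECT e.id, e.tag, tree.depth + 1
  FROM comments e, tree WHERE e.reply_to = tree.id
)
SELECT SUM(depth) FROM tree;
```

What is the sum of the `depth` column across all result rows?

Base: id=4 (c20) at depth 0.
Iteration 1: rows with reply_to in {4} -> c9 (id 5, depth 1), c4 (id 7, depth 1).
Iteration 2: rows with reply_to in {5,7} -> c30 (id 6, depth 2), c26 (id 10, depth 2).
Iteration 3: rows with reply_to in {6,10} -> c28 (id 8, depth 3).
Iteration 4: rows with reply_to in {8} -> c29 (id 9, depth 4).
Iteration 5: no rows with reply_to in {9}; recursion stops.
SUM(depth) = 0 + 1 + 1 + 2 + 2 + 3 + 4 = 13.

13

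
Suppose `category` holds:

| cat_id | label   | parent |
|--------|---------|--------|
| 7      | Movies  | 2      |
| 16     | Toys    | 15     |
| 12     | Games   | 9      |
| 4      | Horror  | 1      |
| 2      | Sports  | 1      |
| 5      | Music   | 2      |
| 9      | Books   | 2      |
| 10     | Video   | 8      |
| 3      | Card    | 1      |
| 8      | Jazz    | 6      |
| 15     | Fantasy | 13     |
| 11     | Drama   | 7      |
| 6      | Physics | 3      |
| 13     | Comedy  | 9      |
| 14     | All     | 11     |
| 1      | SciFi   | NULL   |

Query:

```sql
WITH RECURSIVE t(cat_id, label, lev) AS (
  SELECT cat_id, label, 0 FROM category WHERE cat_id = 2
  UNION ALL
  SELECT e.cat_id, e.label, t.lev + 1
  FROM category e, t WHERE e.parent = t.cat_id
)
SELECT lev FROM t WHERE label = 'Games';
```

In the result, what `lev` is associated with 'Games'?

Base: cat_id=2 (Sports) at lev 0.
Iteration 1: rows with parent in {2} -> Music (id 5, lev 1), Movies (id 7, lev 1), Books (id 9, lev 1).
Iteration 2: rows with parent in {5,7,9} -> Drama (id 11, lev 2), Games (id 12, lev 2), Comedy (id 13, lev 2).
Iteration 3: rows with parent in {11,12,13} -> All (id 14, lev 3), Fantasy (id 15, lev 3).
Iteration 4: rows with parent in {14,15} -> Toys (id 16, lev 4).
Iteration 5: no rows with parent in {16}; recursion stops.

2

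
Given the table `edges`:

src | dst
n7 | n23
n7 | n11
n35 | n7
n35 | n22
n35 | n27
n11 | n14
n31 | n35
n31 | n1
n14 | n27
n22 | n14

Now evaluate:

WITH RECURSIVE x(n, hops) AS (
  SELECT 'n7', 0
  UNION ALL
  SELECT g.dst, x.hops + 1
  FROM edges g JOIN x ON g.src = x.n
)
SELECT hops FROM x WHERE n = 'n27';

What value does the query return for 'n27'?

3

Base: (n7, hops=0).
Iteration 1: edges from {n7} -> (n11, hops=1), (n23, hops=1).
Iteration 2: edges from {n11,n23} -> (n14, hops=2).
Iteration 3: edges from {n14} -> (n27, hops=3).
Iteration 4: no outgoing edges from {n27}; recursion stops.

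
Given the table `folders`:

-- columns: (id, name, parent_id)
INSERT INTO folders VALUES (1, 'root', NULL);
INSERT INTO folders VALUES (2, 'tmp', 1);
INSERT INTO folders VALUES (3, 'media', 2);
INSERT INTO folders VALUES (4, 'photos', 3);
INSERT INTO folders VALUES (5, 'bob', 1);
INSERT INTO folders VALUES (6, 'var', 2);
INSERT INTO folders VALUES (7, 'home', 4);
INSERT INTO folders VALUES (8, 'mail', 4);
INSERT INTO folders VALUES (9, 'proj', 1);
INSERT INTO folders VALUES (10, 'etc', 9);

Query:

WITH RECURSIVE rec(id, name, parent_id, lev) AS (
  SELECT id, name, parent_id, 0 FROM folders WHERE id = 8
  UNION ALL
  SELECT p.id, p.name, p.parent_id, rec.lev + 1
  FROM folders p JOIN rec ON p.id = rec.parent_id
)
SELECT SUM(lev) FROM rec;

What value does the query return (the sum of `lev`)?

10

Base: id=8 (mail), parent_id=4, lev 0.
Iteration 1: join on id=4 -> photos (id 4, parent_id=3, lev 1).
Iteration 2: join on id=3 -> media (id 3, parent_id=2, lev 2).
Iteration 3: join on id=2 -> tmp (id 2, parent_id=1, lev 3).
Iteration 4: join on id=1 -> root (id 1, parent_id=NULL, lev 4).
Iteration 5: parent_id is NULL; no match; recursion stops.
SUM(lev) = 0 + 1 + 2 + 3 + 4 = 10.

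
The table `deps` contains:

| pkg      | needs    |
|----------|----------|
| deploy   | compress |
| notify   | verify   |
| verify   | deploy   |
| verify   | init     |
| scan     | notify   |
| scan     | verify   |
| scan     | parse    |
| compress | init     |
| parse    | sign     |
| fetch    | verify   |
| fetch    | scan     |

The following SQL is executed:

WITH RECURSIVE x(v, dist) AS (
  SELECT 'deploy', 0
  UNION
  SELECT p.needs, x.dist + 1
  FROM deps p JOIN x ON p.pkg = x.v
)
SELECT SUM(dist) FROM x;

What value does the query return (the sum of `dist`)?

Base: (deploy, dist=0).
Iteration 1: edges from {deploy} -> (compress, dist=1).
Iteration 2: edges from {compress} -> (init, dist=2).
Iteration 3: no outgoing edges from {init}; recursion stops.
SUM(dist) = 0 + 1 + 2 = 3.

3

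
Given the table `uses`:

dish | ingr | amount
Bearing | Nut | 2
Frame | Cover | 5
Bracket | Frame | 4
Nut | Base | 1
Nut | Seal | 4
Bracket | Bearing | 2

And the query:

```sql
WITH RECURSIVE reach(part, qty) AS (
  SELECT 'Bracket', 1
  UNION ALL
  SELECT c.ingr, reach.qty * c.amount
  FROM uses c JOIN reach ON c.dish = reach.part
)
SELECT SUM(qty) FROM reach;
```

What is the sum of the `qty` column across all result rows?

Base: (Bracket, qty=1).
Iteration 1: components of {Bracket} -> Bearing = 1*2 = 2, Frame = 1*4 = 4.
Iteration 2: components of {Bearing,Frame} -> Cover = 4*5 = 20, Nut = 2*2 = 4.
Iteration 3: components of {Cover,Nut} -> Base = 4*1 = 4, Seal = 4*4 = 16.
Iteration 4: no further components; recursion stops.
SUM(qty) = 1 + 2 + 4 + 4 + 20 + 4 + 16 = 51.

51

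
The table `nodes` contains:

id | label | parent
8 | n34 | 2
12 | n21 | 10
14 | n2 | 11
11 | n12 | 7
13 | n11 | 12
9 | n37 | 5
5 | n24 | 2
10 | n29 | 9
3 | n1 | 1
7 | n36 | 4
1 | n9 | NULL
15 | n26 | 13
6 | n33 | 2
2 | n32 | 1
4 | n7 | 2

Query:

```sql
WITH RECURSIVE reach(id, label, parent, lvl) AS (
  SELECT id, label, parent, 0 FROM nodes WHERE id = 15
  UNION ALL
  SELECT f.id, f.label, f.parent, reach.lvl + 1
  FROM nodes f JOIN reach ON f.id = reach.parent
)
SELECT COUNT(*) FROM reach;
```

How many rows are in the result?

8

Base: id=15 (n26), parent=13, lvl 0.
Iteration 1: join on id=13 -> n11 (id 13, parent=12, lvl 1).
Iteration 2: join on id=12 -> n21 (id 12, parent=10, lvl 2).
Iteration 3: join on id=10 -> n29 (id 10, parent=9, lvl 3).
Iteration 4: join on id=9 -> n37 (id 9, parent=5, lvl 4).
Iteration 5: join on id=5 -> n24 (id 5, parent=2, lvl 5).
Iteration 6: join on id=2 -> n32 (id 2, parent=1, lvl 6).
Iteration 7: join on id=1 -> n9 (id 1, parent=NULL, lvl 7).
Iteration 8: parent is NULL; no match; recursion stops.
Total rows emitted: 8.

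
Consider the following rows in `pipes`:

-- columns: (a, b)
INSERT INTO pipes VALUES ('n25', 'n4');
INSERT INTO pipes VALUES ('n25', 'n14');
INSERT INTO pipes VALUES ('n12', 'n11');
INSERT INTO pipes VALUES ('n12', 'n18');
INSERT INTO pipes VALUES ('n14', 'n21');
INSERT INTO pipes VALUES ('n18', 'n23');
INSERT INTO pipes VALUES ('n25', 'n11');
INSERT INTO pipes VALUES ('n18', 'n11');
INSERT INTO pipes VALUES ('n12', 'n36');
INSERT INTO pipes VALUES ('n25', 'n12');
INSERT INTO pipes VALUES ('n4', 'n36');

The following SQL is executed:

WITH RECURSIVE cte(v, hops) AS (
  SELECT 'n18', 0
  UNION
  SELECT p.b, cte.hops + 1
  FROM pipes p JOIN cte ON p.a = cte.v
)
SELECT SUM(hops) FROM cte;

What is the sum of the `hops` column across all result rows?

2

Base: (n18, hops=0).
Iteration 1: edges from {n18} -> (n11, hops=1), (n23, hops=1).
Iteration 2: no outgoing edges from {n11,n23}; recursion stops.
SUM(hops) = 0 + 1 + 1 = 2.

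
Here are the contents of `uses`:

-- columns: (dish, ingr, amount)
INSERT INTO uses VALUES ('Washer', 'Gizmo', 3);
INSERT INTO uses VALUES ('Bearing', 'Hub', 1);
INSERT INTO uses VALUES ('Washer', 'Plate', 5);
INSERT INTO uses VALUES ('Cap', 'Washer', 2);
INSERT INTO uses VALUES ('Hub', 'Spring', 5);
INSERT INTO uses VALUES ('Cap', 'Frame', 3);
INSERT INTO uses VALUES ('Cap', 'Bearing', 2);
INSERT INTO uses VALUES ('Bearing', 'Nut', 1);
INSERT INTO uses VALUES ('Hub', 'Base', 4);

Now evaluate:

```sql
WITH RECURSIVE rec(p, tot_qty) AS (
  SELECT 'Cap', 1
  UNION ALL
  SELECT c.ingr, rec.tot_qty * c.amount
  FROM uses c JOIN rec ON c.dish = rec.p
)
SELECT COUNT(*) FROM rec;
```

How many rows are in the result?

10

Base: (Cap, tot_qty=1).
Iteration 1: components of {Cap} -> Bearing = 1*2 = 2, Frame = 1*3 = 3, Washer = 1*2 = 2.
Iteration 2: components of {Bearing,Frame,Washer} -> Gizmo = 2*3 = 6, Hub = 2*1 = 2, Nut = 2*1 = 2, Plate = 2*5 = 10.
Iteration 3: components of {Gizmo,Hub,Nut,Plate} -> Base = 2*4 = 8, Spring = 2*5 = 10.
Iteration 4: no further components; recursion stops.
Total rows emitted: 10.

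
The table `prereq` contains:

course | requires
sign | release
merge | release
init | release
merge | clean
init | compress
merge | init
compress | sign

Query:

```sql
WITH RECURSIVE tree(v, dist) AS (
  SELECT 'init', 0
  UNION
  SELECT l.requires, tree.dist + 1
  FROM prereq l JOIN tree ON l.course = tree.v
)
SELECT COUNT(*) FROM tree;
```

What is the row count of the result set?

Base: (init, dist=0).
Iteration 1: edges from {init} -> (compress, dist=1), (release, dist=1).
Iteration 2: edges from {compress,release} -> (sign, dist=2).
Iteration 3: edges from {sign} -> (release, dist=3).
Iteration 4: no outgoing edges from {release}; recursion stops.
Total rows emitted: 5.

5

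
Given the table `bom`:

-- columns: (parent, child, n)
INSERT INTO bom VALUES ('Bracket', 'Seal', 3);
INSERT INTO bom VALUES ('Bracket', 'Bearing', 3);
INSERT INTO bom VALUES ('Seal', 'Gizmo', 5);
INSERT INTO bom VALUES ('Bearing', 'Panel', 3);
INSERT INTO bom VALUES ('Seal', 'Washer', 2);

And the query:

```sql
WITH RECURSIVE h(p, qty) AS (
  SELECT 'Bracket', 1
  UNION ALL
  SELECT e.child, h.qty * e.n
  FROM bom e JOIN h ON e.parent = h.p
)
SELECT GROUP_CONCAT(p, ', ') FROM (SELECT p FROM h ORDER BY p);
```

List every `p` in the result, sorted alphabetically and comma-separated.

Bearing, Bracket, Gizmo, Panel, Seal, Washer

Base: (Bracket, qty=1).
Iteration 1: components of {Bracket} -> Bearing = 1*3 = 3, Seal = 1*3 = 3.
Iteration 2: components of {Bearing,Seal} -> Gizmo = 3*5 = 15, Panel = 3*3 = 9, Washer = 3*2 = 6.
Iteration 3: no further components; recursion stops.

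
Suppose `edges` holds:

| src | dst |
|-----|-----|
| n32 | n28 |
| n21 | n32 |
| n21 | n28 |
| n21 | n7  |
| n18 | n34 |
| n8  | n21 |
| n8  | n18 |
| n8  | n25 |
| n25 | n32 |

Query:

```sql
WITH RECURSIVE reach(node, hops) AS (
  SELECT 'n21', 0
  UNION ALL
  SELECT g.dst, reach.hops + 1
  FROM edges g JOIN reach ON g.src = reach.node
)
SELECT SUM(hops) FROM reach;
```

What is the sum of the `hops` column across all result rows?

Base: (n21, hops=0).
Iteration 1: edges from {n21} -> (n28, hops=1), (n32, hops=1), (n7, hops=1).
Iteration 2: edges from {n28,n32,n7} -> (n28, hops=2).
Iteration 3: no outgoing edges from {n28}; recursion stops.
SUM(hops) = 0 + 1 + 1 + 1 + 2 = 5.

5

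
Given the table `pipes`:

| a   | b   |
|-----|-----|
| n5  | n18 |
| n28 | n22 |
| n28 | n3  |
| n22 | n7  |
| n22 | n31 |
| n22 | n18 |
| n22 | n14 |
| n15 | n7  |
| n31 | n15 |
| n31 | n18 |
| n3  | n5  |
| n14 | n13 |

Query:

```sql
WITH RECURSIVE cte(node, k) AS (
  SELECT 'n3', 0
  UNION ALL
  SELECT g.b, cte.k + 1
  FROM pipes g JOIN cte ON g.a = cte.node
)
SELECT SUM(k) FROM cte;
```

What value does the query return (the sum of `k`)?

Base: (n3, k=0).
Iteration 1: edges from {n3} -> (n5, k=1).
Iteration 2: edges from {n5} -> (n18, k=2).
Iteration 3: no outgoing edges from {n18}; recursion stops.
SUM(k) = 0 + 1 + 2 = 3.

3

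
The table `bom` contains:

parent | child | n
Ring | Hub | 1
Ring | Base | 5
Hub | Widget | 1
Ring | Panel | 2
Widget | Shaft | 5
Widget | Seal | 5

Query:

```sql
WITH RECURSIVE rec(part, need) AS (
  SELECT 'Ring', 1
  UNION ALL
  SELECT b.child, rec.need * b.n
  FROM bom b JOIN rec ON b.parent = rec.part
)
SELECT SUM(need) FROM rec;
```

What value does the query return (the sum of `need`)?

Base: (Ring, need=1).
Iteration 1: components of {Ring} -> Base = 1*5 = 5, Hub = 1*1 = 1, Panel = 1*2 = 2.
Iteration 2: components of {Base,Hub,Panel} -> Widget = 1*1 = 1.
Iteration 3: components of {Widget} -> Seal = 1*5 = 5, Shaft = 1*5 = 5.
Iteration 4: no further components; recursion stops.
SUM(need) = 1 + 1 + 5 + 2 + 1 + 5 + 5 = 20.

20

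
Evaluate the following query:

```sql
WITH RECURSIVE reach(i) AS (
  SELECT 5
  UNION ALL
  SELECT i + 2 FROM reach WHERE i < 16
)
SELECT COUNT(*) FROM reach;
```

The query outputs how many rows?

7

Base: i=5.
Iteration 1: 5 < 16 holds -> i = 5 + 2 = 7.
Iteration 2: 7 < 16 holds -> i = 7 + 2 = 9.
Iteration 3: 9 < 16 holds -> i = 9 + 2 = 11.
Iteration 4: 11 < 16 holds -> i = 11 + 2 = 13.
Iteration 5: 13 < 16 holds -> i = 13 + 2 = 15.
Iteration 6: 15 < 16 holds -> i = 15 + 2 = 17.
Iteration 7: 17 < 16 fails; recursion stops.
Total rows emitted: 7.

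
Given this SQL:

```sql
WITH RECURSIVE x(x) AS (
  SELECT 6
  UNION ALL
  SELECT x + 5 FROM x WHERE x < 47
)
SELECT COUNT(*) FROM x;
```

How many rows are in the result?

Base: x=6.
Iteration 1: 6 < 47 holds -> x = 6 + 5 = 11.
Iteration 2: 11 < 47 holds -> x = 11 + 5 = 16.
Iteration 3: 16 < 47 holds -> x = 16 + 5 = 21.
Iteration 4: 21 < 47 holds -> x = 21 + 5 = 26.
Iteration 5: 26 < 47 holds -> x = 26 + 5 = 31.
Iteration 6: 31 < 47 holds -> x = 31 + 5 = 36.
Iteration 7: 36 < 47 holds -> x = 36 + 5 = 41.
Iteration 8: 41 < 47 holds -> x = 41 + 5 = 46.
Iteration 9: 46 < 47 holds -> x = 46 + 5 = 51.
Iteration 10: 51 < 47 fails; recursion stops.
Total rows emitted: 10.

10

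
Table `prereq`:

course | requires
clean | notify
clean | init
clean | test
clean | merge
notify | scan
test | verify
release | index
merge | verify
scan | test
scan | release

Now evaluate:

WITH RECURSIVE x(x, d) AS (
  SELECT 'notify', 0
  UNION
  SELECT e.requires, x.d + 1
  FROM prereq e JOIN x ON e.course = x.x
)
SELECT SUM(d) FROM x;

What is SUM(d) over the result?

11

Base: (notify, d=0).
Iteration 1: edges from {notify} -> (scan, d=1).
Iteration 2: edges from {scan} -> (release, d=2), (test, d=2).
Iteration 3: edges from {release,test} -> (index, d=3), (verify, d=3).
Iteration 4: no outgoing edges from {index,verify}; recursion stops.
SUM(d) = 0 + 1 + 2 + 2 + 3 + 3 = 11.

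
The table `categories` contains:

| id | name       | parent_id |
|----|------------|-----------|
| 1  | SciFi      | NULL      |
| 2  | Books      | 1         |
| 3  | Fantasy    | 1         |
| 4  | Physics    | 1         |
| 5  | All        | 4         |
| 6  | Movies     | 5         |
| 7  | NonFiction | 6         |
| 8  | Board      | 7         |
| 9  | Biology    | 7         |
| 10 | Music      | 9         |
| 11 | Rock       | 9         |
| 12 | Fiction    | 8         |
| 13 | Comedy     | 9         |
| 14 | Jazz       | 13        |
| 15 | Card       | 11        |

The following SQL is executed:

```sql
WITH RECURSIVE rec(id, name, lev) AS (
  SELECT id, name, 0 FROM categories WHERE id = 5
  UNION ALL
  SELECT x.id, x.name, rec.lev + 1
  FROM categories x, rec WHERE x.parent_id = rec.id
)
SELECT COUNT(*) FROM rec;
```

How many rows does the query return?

11

Base: id=5 (All) at lev 0.
Iteration 1: rows with parent_id in {5} -> Movies (id 6, lev 1).
Iteration 2: rows with parent_id in {6} -> NonFiction (id 7, lev 2).
Iteration 3: rows with parent_id in {7} -> Board (id 8, lev 3), Biology (id 9, lev 3).
Iteration 4: rows with parent_id in {8,9} -> Music (id 10, lev 4), Rock (id 11, lev 4), Fiction (id 12, lev 4), Comedy (id 13, lev 4).
Iteration 5: rows with parent_id in {10,11,12,13} -> Jazz (id 14, lev 5), Card (id 15, lev 5).
Iteration 6: no rows with parent_id in {14,15}; recursion stops.
Total rows emitted: 11.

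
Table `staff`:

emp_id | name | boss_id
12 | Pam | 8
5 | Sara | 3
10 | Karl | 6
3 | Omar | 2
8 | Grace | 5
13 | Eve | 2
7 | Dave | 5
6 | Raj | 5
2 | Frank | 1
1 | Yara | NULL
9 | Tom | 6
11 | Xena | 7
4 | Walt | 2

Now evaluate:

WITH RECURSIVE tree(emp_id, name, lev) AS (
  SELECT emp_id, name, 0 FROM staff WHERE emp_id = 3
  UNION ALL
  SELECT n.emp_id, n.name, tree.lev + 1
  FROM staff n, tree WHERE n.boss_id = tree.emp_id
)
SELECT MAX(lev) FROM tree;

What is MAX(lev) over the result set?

Base: emp_id=3 (Omar) at lev 0.
Iteration 1: rows with boss_id in {3} -> Sara (id 5, lev 1).
Iteration 2: rows with boss_id in {5} -> Raj (id 6, lev 2), Dave (id 7, lev 2), Grace (id 8, lev 2).
Iteration 3: rows with boss_id in {6,7,8} -> Tom (id 9, lev 3), Karl (id 10, lev 3), Xena (id 11, lev 3), Pam (id 12, lev 3).
Iteration 4: no rows with boss_id in {9,10,11,12}; recursion stops.
lev values: 0, 1, 2, 2, 2, 3, 3, 3, 3; the maximum is 3.

3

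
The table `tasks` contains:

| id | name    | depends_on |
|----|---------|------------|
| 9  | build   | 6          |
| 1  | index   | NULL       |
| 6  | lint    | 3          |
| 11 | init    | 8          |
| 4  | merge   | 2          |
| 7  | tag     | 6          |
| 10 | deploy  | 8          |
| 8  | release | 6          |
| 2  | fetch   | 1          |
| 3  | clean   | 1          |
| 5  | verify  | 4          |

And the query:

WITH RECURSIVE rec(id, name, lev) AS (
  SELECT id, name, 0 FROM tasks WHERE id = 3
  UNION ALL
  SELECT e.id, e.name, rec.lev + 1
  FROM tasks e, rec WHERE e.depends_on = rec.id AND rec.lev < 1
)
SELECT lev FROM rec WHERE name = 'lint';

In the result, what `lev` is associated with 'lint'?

Base: id=3 (clean) at lev 0.
Iteration 1: rows with depends_on in {3} -> lint (id 6, lev 1).
Iteration 2: lev < 1 fails for all current rows; recursion stops.

1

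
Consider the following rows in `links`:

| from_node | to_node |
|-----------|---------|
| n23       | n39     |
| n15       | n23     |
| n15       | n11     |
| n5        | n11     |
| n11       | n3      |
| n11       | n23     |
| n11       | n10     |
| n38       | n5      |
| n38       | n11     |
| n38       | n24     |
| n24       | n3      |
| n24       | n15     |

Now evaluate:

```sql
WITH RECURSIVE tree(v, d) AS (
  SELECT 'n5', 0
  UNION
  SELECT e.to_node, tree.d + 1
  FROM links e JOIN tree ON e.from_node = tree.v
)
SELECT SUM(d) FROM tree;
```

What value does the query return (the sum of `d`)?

Base: (n5, d=0).
Iteration 1: edges from {n5} -> (n11, d=1).
Iteration 2: edges from {n11} -> (n10, d=2), (n23, d=2), (n3, d=2).
Iteration 3: edges from {n10,n23,n3} -> (n39, d=3).
Iteration 4: no outgoing edges from {n39}; recursion stops.
SUM(d) = 0 + 1 + 2 + 2 + 2 + 3 = 10.

10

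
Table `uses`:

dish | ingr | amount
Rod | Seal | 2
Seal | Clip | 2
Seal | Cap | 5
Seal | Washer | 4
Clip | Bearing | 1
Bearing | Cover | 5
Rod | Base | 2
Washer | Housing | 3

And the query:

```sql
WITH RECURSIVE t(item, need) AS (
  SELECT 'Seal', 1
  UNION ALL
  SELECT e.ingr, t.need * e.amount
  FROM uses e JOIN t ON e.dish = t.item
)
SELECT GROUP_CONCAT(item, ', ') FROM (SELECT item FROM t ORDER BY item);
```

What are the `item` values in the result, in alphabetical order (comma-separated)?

Base: (Seal, need=1).
Iteration 1: components of {Seal} -> Cap = 1*5 = 5, Clip = 1*2 = 2, Washer = 1*4 = 4.
Iteration 2: components of {Cap,Clip,Washer} -> Bearing = 2*1 = 2, Housing = 4*3 = 12.
Iteration 3: components of {Bearing,Housing} -> Cover = 2*5 = 10.
Iteration 4: no further components; recursion stops.

Bearing, Cap, Clip, Cover, Housing, Seal, Washer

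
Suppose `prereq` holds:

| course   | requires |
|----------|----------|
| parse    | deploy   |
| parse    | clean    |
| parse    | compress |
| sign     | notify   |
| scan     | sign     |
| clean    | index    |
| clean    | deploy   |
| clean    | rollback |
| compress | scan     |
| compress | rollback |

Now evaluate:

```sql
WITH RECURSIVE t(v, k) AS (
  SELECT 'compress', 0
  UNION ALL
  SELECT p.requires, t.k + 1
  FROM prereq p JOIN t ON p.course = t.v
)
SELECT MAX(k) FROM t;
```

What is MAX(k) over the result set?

Base: (compress, k=0).
Iteration 1: edges from {compress} -> (rollback, k=1), (scan, k=1).
Iteration 2: edges from {rollback,scan} -> (sign, k=2).
Iteration 3: edges from {sign} -> (notify, k=3).
Iteration 4: no outgoing edges from {notify}; recursion stops.
k values: 0, 1, 1, 2, 3; the maximum is 3.

3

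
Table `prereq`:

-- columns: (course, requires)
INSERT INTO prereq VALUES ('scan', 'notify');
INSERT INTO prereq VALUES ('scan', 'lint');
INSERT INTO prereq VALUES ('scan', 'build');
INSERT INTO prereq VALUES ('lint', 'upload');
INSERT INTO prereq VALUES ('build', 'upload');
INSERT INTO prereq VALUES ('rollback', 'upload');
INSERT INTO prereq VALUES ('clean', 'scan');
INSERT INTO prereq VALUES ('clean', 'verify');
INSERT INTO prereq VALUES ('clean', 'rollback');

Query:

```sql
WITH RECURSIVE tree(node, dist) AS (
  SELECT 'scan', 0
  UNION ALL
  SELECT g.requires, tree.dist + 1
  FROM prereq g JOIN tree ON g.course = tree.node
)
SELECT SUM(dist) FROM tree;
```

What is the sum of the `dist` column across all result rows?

7

Base: (scan, dist=0).
Iteration 1: edges from {scan} -> (build, dist=1), (lint, dist=1), (notify, dist=1).
Iteration 2: edges from {build,lint,notify} -> (upload, dist=2) x2. [UNION ALL keeps all 2 new rows, including repeats]
Iteration 3: no outgoing edges from {upload}; recursion stops.
SUM(dist) = 0 + 1 + 1 + 1 + 2 + 2 = 7.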